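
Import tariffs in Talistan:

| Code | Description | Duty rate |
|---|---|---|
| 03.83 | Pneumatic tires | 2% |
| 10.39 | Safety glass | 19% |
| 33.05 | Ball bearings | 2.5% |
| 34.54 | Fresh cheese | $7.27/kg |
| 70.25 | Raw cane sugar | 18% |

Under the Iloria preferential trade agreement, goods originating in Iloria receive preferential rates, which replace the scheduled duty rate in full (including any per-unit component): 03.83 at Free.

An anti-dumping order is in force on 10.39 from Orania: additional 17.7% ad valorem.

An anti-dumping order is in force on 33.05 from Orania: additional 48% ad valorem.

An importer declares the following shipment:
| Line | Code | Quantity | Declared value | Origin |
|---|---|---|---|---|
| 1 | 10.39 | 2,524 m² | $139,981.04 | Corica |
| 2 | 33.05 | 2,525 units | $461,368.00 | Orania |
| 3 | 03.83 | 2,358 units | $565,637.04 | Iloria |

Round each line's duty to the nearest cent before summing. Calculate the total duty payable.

$259,587.24

Line 1 (10.39, Corica, 2,524 m², $139,981.04):
Base rate for 10.39 is 19%.
The additional-duty order on 10.39 targets Orania, not Corica; it does not apply.
Duty = $139,981.04 × 19% = $26,596.40.
Line 2 (33.05, Orania, 2,525 units, $461,368.00):
Base rate for 33.05 is 2.5%.
Additional duty on 33.05 from Orania: +48%. Applied ad valorem rate: 2.5% + 48% = 50.5%.
Duty = $461,368.00 × 50.5% = $232,990.84.
Line 3 (03.83, Iloria, 2,358 units, $565,637.04):
Base rate for 03.83 is 2%.
Origin Iloria qualifies under the Talistan–Iloria agreement and 03.83 is covered: preferential rate Free applies instead.
Duty = $565,637.04 × 0% = $0.00.
Total = $26,596.40 + $232,990.84 + $0.00 = $259,587.24.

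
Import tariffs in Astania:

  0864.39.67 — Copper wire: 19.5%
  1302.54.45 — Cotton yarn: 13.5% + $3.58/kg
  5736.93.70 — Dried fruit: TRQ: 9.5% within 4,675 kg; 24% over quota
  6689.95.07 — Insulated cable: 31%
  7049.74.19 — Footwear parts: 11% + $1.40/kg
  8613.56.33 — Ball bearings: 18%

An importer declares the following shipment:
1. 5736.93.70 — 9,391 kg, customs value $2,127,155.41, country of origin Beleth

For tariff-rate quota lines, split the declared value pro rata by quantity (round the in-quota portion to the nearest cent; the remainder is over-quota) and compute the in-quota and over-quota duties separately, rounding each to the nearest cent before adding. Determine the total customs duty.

$356,971.83

Line 1 (5736.93.70, Beleth, 9,391 kg, $2,127,155.41):
Code 5736.93.70 is under a tariff-rate quota (threshold 4,675 kg). In-quota: 4,675 kg at 9.5%; over-quota: 4,716 kg at 24%.
Pro-rata value split: in-quota = $2,127,155.41 × 4,675/9,391 = $1,058,934.25; over-quota = $2,127,155.41 − $1,058,934.25 = $1,068,221.16.
In-quota duty = $1,058,934.25 × 9.5% = $100,598.75. Over-quota duty = $1,068,221.16 × 24% = $256,373.08.
Line duty = $100,598.75 + $256,373.08 = $356,971.83.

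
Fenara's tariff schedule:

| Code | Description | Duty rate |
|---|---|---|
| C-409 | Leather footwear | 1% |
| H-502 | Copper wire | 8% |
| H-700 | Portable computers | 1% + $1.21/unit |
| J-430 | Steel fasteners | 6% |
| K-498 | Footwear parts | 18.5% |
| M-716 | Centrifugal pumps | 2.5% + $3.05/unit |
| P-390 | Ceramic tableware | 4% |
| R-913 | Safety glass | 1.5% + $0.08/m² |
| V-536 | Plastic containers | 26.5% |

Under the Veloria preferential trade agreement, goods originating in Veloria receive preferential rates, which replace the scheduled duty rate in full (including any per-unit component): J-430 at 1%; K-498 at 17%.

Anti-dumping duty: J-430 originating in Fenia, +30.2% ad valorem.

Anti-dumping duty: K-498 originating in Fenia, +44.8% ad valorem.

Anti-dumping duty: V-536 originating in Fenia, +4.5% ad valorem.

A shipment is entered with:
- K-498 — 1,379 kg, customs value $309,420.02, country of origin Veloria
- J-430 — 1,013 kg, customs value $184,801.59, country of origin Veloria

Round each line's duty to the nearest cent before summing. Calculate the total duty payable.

$54,449.42

Line 1 (K-498, Veloria, 1,379 kg, $309,420.02):
Base rate for K-498 is 18.5%.
Origin Veloria qualifies under the Fenara–Veloria agreement and K-498 is covered: preferential rate 17% applies instead.
The additional-duty order on K-498 targets Fenia, not Veloria; it does not apply.
Duty = $309,420.02 × 17% = $52,601.40.
Line 2 (J-430, Veloria, 1,013 kg, $184,801.59):
Base rate for J-430 is 6%.
Origin Veloria qualifies under the Fenara–Veloria agreement and J-430 is covered: preferential rate 1% applies instead.
The additional-duty order on J-430 targets Fenia, not Veloria; it does not apply.
Duty = $184,801.59 × 1% = $1,848.02.
Total = $52,601.40 + $1,848.02 = $54,449.42.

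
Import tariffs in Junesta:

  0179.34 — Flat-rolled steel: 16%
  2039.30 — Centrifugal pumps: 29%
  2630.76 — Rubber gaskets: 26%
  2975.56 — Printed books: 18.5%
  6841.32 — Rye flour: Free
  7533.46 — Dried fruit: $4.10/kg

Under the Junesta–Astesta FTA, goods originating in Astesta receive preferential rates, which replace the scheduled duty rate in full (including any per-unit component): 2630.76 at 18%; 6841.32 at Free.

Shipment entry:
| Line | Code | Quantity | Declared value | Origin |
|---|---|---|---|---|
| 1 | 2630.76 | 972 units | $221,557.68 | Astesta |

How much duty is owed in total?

Line 1 (2630.76, Astesta, 972 units, $221,557.68):
Base rate for 2630.76 is 26%.
Origin Astesta qualifies under the Junesta–Astesta agreement and 2630.76 is covered: preferential rate 18% applies instead.
Duty = $221,557.68 × 18% = $39,880.38.

$39,880.38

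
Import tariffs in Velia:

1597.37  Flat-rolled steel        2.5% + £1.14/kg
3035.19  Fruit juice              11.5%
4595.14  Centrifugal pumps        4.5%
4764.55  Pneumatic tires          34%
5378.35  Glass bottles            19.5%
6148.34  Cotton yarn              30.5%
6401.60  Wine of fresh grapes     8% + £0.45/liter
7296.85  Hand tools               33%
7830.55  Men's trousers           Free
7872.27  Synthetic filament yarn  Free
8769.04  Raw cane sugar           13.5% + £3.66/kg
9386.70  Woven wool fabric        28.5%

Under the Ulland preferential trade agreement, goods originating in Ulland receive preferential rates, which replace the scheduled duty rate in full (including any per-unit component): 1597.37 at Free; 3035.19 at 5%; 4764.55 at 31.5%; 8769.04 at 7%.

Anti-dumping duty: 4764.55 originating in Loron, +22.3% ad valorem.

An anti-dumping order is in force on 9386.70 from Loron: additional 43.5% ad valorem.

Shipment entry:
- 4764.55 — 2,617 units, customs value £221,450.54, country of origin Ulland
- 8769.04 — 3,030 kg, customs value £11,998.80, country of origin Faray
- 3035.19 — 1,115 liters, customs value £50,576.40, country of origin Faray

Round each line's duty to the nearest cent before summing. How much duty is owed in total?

Line 1 (4764.55, Ulland, 2,617 units, £221,450.54):
Base rate for 4764.55 is 34%.
Origin Ulland qualifies under the Velia–Ulland agreement and 4764.55 is covered: preferential rate 31.5% applies instead.
The additional-duty order on 4764.55 targets Loron, not Ulland; it does not apply.
Duty = £221,450.54 × 31.5% = £69,756.92.
Line 2 (8769.04, Faray, 3,030 kg, £11,998.80):
Base rate for 8769.04 is 13.5% + £3.66/kg.
8769.04 has an FTA preferential rate, but origin Faray is not Ulland; base rate stands.
Duty = £11,998.80 × 13.5% + 3,030 × £3.66 = £12,709.64.
Line 3 (3035.19, Faray, 1,115 liters, £50,576.40):
Base rate for 3035.19 is 11.5%.
3035.19 has an FTA preferential rate, but origin Faray is not Ulland; base rate stands.
Duty = £50,576.40 × 11.5% = £5,816.29.
Total = £69,756.92 + £12,709.64 + £5,816.29 = £88,282.85.

£88,282.85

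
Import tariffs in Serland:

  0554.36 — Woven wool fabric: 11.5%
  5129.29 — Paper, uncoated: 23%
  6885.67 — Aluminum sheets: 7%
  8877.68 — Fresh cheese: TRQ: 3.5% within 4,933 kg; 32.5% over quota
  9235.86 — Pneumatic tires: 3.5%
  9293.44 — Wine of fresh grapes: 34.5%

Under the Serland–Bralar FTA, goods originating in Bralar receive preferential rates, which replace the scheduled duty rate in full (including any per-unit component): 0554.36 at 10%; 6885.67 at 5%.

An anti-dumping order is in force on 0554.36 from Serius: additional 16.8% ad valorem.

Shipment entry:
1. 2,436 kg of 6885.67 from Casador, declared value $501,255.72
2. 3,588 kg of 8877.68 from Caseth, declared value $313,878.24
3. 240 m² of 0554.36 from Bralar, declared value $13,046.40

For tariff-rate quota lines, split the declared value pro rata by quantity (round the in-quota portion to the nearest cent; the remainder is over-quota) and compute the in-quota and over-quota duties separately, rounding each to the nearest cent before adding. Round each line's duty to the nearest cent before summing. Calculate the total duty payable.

$47,378.28

Line 1 (6885.67, Casador, 2,436 kg, $501,255.72):
Base rate for 6885.67 is 7%.
6885.67 has an FTA preferential rate, but origin Casador is not Bralar; base rate stands.
Duty = $501,255.72 × 7% = $35,087.90.
Line 2 (8877.68, Caseth, 3,588 kg, $313,878.24):
Code 8877.68 is under a tariff-rate quota (threshold 4,933 kg). Quantity 3,588 kg is within the quota, so the in-quota rate 3.5% applies to the full value.
Duty = $313,878.24 × 3.5% = $10,985.74.
Line 3 (0554.36, Bralar, 240 m², $13,046.40):
Base rate for 0554.36 is 11.5%.
Origin Bralar qualifies under the Serland–Bralar agreement and 0554.36 is covered: preferential rate 10% applies instead.
The additional-duty order on 0554.36 targets Serius, not Bralar; it does not apply.
Duty = $13,046.40 × 10% = $1,304.64.
Total = $35,087.90 + $10,985.74 + $1,304.64 = $47,378.28.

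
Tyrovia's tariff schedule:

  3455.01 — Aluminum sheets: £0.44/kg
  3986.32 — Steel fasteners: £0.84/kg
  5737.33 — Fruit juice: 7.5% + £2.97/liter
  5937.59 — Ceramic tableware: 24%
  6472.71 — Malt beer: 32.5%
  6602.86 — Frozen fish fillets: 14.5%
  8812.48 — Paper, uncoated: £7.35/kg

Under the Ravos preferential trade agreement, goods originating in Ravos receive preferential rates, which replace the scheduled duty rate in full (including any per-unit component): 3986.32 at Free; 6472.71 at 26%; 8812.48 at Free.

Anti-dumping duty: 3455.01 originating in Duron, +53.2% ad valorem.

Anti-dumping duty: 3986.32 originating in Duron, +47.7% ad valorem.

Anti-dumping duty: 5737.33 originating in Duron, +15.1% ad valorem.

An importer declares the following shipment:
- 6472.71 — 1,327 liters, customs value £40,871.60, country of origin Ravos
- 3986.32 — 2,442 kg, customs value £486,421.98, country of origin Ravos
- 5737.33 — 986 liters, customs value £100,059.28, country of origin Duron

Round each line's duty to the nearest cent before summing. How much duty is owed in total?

Line 1 (6472.71, Ravos, 1,327 liters, £40,871.60):
Base rate for 6472.71 is 32.5%.
Origin Ravos qualifies under the Tyrovia–Ravos agreement and 6472.71 is covered: preferential rate 26% applies instead.
Duty = £40,871.60 × 26% = £10,626.62.
Line 2 (3986.32, Ravos, 2,442 kg, £486,421.98):
Base rate for 3986.32 is £0.84/kg.
Origin Ravos qualifies under the Tyrovia–Ravos agreement and 3986.32 is covered: preferential rate Free applies instead.
The additional-duty order on 3986.32 targets Duron, not Ravos; it does not apply.
Duty = £486,421.98 × 0% = £0.00.
Line 3 (5737.33, Duron, 986 liters, £100,059.28):
Base rate for 5737.33 is 7.5% + £2.97/liter.
Additional duty on 5737.33 from Duron: +15.1%. Applied ad valorem rate: 7.5% + 15.1% = 22.6%.
Duty = £100,059.28 × 22.6% + 986 × £2.97 = £25,541.82.
Total = £10,626.62 + £0.00 + £25,541.82 = £36,168.44.

£36,168.44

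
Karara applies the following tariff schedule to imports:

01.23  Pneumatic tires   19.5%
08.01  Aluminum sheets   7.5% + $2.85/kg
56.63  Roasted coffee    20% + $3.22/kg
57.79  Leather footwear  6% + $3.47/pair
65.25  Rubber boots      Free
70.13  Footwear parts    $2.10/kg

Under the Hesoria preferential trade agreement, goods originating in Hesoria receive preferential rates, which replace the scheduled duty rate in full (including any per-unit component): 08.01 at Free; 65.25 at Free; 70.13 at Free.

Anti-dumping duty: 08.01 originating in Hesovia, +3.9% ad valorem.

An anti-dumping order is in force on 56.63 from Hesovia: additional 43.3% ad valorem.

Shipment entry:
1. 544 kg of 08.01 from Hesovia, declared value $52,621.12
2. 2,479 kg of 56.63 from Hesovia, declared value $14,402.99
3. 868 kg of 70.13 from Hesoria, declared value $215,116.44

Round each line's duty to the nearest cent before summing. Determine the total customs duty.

Line 1 (08.01, Hesovia, 544 kg, $52,621.12):
Base rate for 08.01 is 7.5% + $2.85/kg.
08.01 has an FTA preferential rate, but origin Hesovia is not Hesoria; base rate stands.
Additional duty on 08.01 from Hesovia: +3.9%. Applied ad valorem rate: 7.5% + 3.9% = 11.4%.
Duty = $52,621.12 × 11.4% + 544 × $2.85 = $7,549.21.
Line 2 (56.63, Hesovia, 2,479 kg, $14,402.99):
Base rate for 56.63 is 20% + $3.22/kg.
Additional duty on 56.63 from Hesovia: +43.3%. Applied ad valorem rate: 20% + 43.3% = 63.3%.
Duty = $14,402.99 × 63.3% + 2,479 × $3.22 = $17,099.47.
Line 3 (70.13, Hesoria, 868 kg, $215,116.44):
Base rate for 70.13 is $2.10/kg.
Origin Hesoria qualifies under the Karara–Hesoria agreement and 70.13 is covered: preferential rate Free applies instead.
Duty = $215,116.44 × 0% = $0.00.
Total = $7,549.21 + $17,099.47 + $0.00 = $24,648.68.

$24,648.68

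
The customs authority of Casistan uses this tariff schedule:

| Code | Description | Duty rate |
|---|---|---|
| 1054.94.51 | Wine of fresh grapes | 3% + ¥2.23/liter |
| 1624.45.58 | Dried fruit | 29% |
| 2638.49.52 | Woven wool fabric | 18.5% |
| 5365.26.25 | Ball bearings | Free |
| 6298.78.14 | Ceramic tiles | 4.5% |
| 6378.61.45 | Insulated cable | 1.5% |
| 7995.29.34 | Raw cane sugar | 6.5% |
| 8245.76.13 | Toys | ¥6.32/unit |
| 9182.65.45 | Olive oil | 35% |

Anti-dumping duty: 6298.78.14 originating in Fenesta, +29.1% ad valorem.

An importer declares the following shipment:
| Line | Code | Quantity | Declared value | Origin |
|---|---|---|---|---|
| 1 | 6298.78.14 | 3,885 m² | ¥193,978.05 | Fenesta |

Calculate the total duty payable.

¥65,176.62

Line 1 (6298.78.14, Fenesta, 3,885 m², ¥193,978.05):
Base rate for 6298.78.14 is 4.5%.
Additional duty on 6298.78.14 from Fenesta: +29.1%. Applied ad valorem rate: 4.5% + 29.1% = 33.6%.
Duty = ¥193,978.05 × 33.6% = ¥65,176.62.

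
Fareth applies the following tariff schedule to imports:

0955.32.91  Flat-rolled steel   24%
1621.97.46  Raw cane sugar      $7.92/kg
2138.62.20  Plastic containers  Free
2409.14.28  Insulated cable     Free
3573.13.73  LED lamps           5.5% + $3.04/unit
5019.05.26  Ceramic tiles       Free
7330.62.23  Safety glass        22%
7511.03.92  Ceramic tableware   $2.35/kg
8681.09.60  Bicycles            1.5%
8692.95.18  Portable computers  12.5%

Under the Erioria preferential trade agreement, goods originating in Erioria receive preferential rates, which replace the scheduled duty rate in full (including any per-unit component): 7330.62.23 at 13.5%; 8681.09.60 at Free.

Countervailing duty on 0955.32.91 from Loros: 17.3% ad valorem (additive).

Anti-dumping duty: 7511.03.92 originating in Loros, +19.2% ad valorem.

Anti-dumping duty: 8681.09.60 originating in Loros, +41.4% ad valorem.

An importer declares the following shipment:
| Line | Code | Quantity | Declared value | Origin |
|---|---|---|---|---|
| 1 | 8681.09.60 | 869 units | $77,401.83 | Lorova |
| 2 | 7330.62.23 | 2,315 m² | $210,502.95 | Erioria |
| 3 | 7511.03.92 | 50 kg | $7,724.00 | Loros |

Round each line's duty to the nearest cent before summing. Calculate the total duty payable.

$31,179.44

Line 1 (8681.09.60, Lorova, 869 units, $77,401.83):
Base rate for 8681.09.60 is 1.5%.
8681.09.60 has an FTA preferential rate, but origin Lorova is not Erioria; base rate stands.
The additional-duty order on 8681.09.60 targets Loros, not Lorova; it does not apply.
Duty = $77,401.83 × 1.5% = $1,161.03.
Line 2 (7330.62.23, Erioria, 2,315 m², $210,502.95):
Base rate for 7330.62.23 is 22%.
Origin Erioria qualifies under the Fareth–Erioria agreement and 7330.62.23 is covered: preferential rate 13.5% applies instead.
Duty = $210,502.95 × 13.5% = $28,417.90.
Line 3 (7511.03.92, Loros, 50 kg, $7,724.00):
Base rate for 7511.03.92 is $2.35/kg.
Additional duty on 7511.03.92 from Loros: +19.2% ad valorem. Applied ad valorem rate = 19.2%.
Duty = $7,724.00 × 19.2% + 50 × $2.35 = $1,600.51.
Total = $1,161.03 + $28,417.90 + $1,600.51 = $31,179.44.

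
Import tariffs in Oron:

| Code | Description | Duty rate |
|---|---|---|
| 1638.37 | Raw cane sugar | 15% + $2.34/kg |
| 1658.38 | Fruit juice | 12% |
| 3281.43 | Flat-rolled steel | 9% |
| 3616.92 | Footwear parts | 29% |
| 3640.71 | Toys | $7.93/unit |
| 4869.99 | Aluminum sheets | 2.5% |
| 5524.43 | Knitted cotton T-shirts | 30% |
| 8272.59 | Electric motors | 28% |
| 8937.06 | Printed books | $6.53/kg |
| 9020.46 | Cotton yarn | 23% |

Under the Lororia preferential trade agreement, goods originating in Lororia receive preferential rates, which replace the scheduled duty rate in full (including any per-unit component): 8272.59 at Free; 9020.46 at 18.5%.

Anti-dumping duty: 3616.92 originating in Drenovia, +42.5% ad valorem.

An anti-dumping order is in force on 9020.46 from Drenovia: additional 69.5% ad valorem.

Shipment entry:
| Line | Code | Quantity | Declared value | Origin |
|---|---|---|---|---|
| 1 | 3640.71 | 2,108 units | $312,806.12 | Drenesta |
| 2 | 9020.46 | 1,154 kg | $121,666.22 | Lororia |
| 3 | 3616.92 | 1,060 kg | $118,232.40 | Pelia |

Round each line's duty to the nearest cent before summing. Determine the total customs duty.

$73,512.09

Line 1 (3640.71, Drenesta, 2,108 units, $312,806.12):
Base rate for 3640.71 is $7.93/unit.
Duty = 2,108 × $7.93 = $16,716.44.
Line 2 (9020.46, Lororia, 1,154 kg, $121,666.22):
Base rate for 9020.46 is 23%.
Origin Lororia qualifies under the Oron–Lororia agreement and 9020.46 is covered: preferential rate 18.5% applies instead.
The additional-duty order on 9020.46 targets Drenovia, not Lororia; it does not apply.
Duty = $121,666.22 × 18.5% = $22,508.25.
Line 3 (3616.92, Pelia, 1,060 kg, $118,232.40):
Base rate for 3616.92 is 29%.
The additional-duty order on 3616.92 targets Drenovia, not Pelia; it does not apply.
Duty = $118,232.40 × 29% = $34,287.40.
Total = $16,716.44 + $22,508.25 + $34,287.40 = $73,512.09.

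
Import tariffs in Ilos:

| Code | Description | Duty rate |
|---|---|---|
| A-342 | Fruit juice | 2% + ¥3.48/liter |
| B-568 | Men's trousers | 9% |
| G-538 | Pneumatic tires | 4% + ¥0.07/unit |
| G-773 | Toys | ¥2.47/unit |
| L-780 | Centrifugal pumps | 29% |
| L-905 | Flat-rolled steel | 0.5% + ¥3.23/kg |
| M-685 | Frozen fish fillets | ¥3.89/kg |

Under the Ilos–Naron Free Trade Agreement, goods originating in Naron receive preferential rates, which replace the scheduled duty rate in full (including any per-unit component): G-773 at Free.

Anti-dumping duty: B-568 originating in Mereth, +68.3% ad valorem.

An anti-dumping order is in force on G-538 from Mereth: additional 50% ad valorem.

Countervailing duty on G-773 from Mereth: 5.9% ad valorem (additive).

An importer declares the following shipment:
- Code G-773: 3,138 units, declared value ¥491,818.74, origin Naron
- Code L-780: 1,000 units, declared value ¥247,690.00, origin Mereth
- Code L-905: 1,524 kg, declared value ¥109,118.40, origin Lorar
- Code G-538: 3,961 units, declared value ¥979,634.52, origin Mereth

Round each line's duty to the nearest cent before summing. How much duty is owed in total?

Line 1 (G-773, Naron, 3,138 units, ¥491,818.74):
Base rate for G-773 is ¥2.47/unit.
Origin Naron qualifies under the Ilos–Naron agreement and G-773 is covered: preferential rate Free applies instead.
The additional-duty order on G-773 targets Mereth, not Naron; it does not apply.
Duty = ¥491,818.74 × 0% = ¥0.00.
Line 2 (L-780, Mereth, 1,000 units, ¥247,690.00):
Base rate for L-780 is 29%.
Duty = ¥247,690.00 × 29% = ¥71,830.10.
Line 3 (L-905, Lorar, 1,524 kg, ¥109,118.40):
Base rate for L-905 is 0.5% + ¥3.23/kg.
Duty = ¥109,118.40 × 0.5% + 1,524 × ¥3.23 = ¥5,468.11.
Line 4 (G-538, Mereth, 3,961 units, ¥979,634.52):
Base rate for G-538 is 4% + ¥0.07/unit.
Additional duty on G-538 from Mereth: +50%. Applied ad valorem rate: 4% + 50% = 54%.
Duty = ¥979,634.52 × 54% + 3,961 × ¥0.07 = ¥529,279.91.
Total = ¥0.00 + ¥71,830.10 + ¥5,468.11 + ¥529,279.91 = ¥606,578.12.

¥606,578.12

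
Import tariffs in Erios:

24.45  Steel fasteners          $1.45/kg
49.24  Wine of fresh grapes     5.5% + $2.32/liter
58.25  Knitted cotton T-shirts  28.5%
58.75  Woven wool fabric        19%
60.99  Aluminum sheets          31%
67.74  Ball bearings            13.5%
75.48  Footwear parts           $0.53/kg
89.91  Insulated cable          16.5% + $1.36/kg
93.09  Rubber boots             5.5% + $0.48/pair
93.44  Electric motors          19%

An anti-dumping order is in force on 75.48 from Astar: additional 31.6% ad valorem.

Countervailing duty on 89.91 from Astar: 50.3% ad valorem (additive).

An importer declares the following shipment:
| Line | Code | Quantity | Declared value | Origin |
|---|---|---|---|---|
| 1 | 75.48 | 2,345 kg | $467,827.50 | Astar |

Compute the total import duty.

$149,076.34

Line 1 (75.48, Astar, 2,345 kg, $467,827.50):
Base rate for 75.48 is $0.53/kg.
Additional duty on 75.48 from Astar: +31.6% ad valorem. Applied ad valorem rate = 31.6%.
Duty = $467,827.50 × 31.6% + 2,345 × $0.53 = $149,076.34.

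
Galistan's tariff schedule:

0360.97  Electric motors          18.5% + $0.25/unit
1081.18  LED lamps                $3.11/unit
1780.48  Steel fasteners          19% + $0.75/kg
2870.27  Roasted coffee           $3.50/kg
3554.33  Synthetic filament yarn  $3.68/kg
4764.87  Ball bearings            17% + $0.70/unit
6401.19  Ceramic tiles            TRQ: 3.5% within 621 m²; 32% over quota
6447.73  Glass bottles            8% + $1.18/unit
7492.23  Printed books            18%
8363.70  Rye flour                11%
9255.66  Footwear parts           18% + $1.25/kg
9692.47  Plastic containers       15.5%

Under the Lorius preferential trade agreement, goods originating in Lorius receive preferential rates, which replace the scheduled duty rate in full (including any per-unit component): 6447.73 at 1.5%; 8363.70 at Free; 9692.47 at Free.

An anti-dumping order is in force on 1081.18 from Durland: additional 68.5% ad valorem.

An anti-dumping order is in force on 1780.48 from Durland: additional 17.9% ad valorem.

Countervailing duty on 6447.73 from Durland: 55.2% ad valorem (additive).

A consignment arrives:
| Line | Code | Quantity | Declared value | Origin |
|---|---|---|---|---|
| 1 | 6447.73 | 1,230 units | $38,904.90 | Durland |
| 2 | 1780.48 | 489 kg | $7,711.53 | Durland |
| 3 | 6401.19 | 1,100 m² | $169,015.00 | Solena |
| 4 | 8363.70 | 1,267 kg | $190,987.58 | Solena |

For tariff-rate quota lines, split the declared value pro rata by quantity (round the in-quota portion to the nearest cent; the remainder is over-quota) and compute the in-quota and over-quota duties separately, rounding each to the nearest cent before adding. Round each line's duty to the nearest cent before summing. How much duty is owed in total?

Line 1 (6447.73, Durland, 1,230 units, $38,904.90):
Base rate for 6447.73 is 8% + $1.18/unit.
6447.73 has an FTA preferential rate, but origin Durland is not Lorius; base rate stands.
Additional duty on 6447.73 from Durland: +55.2%. Applied ad valorem rate: 8% + 55.2% = 63.2%.
Duty = $38,904.90 × 63.2% + 1,230 × $1.18 = $26,039.30.
Line 2 (1780.48, Durland, 489 kg, $7,711.53):
Base rate for 1780.48 is 19% + $0.75/kg.
Additional duty on 1780.48 from Durland: +17.9%. Applied ad valorem rate: 19% + 17.9% = 36.9%.
Duty = $7,711.53 × 36.9% + 489 × $0.75 = $3,212.30.
Line 3 (6401.19, Solena, 1,100 m², $169,015.00):
Code 6401.19 is under a tariff-rate quota (threshold 621 m²). In-quota: 621 m² at 3.5%; over-quota: 479 m² at 32%.
Pro-rata value split: in-quota = $169,015.00 × 621/1,100 = $95,416.65; over-quota = $169,015.00 − $95,416.65 = $73,598.35.
In-quota duty = $95,416.65 × 3.5% = $3,339.58. Over-quota duty = $73,598.35 × 32% = $23,551.47.
Line duty = $3,339.58 + $23,551.47 = $26,891.05.
Line 4 (8363.70, Solena, 1,267 kg, $190,987.58):
Base rate for 8363.70 is 11%.
8363.70 has an FTA preferential rate, but origin Solena is not Lorius; base rate stands.
Duty = $190,987.58 × 11% = $21,008.63.
Total = $26,039.30 + $3,212.30 + $26,891.05 + $21,008.63 = $77,151.28.

$77,151.28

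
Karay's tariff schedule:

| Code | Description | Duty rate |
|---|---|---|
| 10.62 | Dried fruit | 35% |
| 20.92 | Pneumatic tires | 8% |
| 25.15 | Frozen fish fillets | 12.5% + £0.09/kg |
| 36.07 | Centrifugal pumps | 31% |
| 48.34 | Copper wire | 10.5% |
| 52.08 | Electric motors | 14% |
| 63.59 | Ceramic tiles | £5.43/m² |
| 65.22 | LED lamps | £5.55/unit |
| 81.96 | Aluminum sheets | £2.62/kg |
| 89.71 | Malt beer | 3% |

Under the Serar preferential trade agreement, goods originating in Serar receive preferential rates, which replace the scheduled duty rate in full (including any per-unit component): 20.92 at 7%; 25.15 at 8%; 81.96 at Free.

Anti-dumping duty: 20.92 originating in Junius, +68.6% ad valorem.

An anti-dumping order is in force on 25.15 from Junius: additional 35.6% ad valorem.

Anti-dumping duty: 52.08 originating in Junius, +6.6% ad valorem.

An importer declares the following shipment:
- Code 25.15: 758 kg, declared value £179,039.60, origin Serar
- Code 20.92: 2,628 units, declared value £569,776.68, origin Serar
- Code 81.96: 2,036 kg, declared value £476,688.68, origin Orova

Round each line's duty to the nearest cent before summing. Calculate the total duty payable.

Line 1 (25.15, Serar, 758 kg, £179,039.60):
Base rate for 25.15 is 12.5% + £0.09/kg.
Origin Serar qualifies under the Karay–Serar agreement and 25.15 is covered: preferential rate 8% applies instead.
The additional-duty order on 25.15 targets Junius, not Serar; it does not apply.
Duty = £179,039.60 × 8% = £14,323.17.
Line 2 (20.92, Serar, 2,628 units, £569,776.68):
Base rate for 20.92 is 8%.
Origin Serar qualifies under the Karay–Serar agreement and 20.92 is covered: preferential rate 7% applies instead.
The additional-duty order on 20.92 targets Junius, not Serar; it does not apply.
Duty = £569,776.68 × 7% = £39,884.37.
Line 3 (81.96, Orova, 2,036 kg, £476,688.68):
Base rate for 81.96 is £2.62/kg.
81.96 has an FTA preferential rate, but origin Orova is not Serar; base rate stands.
Duty = 2,036 × £2.62 = £5,334.32.
Total = £14,323.17 + £39,884.37 + £5,334.32 = £59,541.86.

£59,541.86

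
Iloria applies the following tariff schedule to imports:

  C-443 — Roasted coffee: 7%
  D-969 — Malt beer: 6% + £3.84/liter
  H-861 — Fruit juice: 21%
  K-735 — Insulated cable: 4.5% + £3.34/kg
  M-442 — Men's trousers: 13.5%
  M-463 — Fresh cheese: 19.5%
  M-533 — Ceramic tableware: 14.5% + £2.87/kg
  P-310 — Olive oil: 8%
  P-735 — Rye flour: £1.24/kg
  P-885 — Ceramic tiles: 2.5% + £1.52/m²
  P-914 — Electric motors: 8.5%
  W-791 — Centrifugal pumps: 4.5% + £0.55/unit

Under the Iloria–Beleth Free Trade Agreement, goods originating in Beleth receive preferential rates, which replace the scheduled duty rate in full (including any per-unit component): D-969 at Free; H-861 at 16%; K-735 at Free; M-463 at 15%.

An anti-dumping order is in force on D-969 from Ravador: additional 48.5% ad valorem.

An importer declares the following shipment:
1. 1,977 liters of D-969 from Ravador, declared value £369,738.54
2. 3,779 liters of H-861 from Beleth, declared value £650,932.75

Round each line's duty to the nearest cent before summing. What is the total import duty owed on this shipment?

£313,248.42

Line 1 (D-969, Ravador, 1,977 liters, £369,738.54):
Base rate for D-969 is 6% + £3.84/liter.
D-969 has an FTA preferential rate, but origin Ravador is not Beleth; base rate stands.
Additional duty on D-969 from Ravador: +48.5%. Applied ad valorem rate: 6% + 48.5% = 54.5%.
Duty = £369,738.54 × 54.5% + 1,977 × £3.84 = £209,099.18.
Line 2 (H-861, Beleth, 3,779 liters, £650,932.75):
Base rate for H-861 is 21%.
Origin Beleth qualifies under the Iloria–Beleth agreement and H-861 is covered: preferential rate 16% applies instead.
Duty = £650,932.75 × 16% = £104,149.24.
Total = £209,099.18 + £104,149.24 = £313,248.42.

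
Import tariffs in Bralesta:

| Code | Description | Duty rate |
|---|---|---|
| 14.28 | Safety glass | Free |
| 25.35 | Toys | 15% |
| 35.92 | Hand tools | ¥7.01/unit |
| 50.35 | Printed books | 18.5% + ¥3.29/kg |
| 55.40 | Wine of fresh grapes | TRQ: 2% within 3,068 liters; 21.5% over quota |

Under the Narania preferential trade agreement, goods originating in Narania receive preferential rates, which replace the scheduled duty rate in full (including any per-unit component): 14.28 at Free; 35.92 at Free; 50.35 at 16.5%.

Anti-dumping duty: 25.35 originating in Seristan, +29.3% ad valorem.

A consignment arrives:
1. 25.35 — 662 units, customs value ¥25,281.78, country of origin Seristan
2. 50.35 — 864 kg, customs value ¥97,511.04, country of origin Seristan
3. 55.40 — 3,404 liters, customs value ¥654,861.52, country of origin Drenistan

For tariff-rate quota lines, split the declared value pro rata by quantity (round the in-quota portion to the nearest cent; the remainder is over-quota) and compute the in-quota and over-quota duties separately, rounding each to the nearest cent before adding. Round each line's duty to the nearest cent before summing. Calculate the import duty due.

Line 1 (25.35, Seristan, 662 units, ¥25,281.78):
Base rate for 25.35 is 15%.
Additional duty on 25.35 from Seristan: +29.3%. Applied ad valorem rate: 15% + 29.3% = 44.3%.
Duty = ¥25,281.78 × 44.3% = ¥11,199.83.
Line 2 (50.35, Seristan, 864 kg, ¥97,511.04):
Base rate for 50.35 is 18.5% + ¥3.29/kg.
50.35 has an FTA preferential rate, but origin Seristan is not Narania; base rate stands.
Duty = ¥97,511.04 × 18.5% + 864 × ¥3.29 = ¥20,882.10.
Line 3 (55.40, Drenistan, 3,404 liters, ¥654,861.52):
Code 55.40 is under a tariff-rate quota (threshold 3,068 liters). In-quota: 3,068 liters at 2%; over-quota: 336 liters at 21.5%.
Pro-rata value split: in-quota = ¥654,861.52 × 3,068/3,404 = ¥590,221.84; over-quota = ¥654,861.52 − ¥590,221.84 = ¥64,639.68.
In-quota duty = ¥590,221.84 × 2% = ¥11,804.44. Over-quota duty = ¥64,639.68 × 21.5% = ¥13,897.53.
Line duty = ¥11,804.44 + ¥13,897.53 = ¥25,701.97.
Total = ¥11,199.83 + ¥20,882.10 + ¥25,701.97 = ¥57,783.90.

¥57,783.90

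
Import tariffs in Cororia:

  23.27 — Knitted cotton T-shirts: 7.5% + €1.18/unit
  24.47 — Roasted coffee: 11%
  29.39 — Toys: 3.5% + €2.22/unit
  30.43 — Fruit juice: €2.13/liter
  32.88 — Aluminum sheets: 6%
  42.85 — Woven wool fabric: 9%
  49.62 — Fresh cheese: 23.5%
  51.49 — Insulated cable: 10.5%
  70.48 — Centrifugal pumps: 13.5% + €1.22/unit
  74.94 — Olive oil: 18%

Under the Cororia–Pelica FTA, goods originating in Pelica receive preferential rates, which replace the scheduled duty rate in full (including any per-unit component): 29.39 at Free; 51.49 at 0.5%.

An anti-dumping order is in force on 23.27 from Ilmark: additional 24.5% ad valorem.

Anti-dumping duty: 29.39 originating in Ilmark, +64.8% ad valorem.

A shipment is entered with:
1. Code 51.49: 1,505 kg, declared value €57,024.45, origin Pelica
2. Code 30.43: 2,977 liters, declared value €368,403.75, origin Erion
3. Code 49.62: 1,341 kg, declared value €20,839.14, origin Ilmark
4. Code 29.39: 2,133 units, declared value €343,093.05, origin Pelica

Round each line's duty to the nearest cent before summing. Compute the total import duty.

Line 1 (51.49, Pelica, 1,505 kg, €57,024.45):
Base rate for 51.49 is 10.5%.
Origin Pelica qualifies under the Cororia–Pelica agreement and 51.49 is covered: preferential rate 0.5% applies instead.
Duty = €57,024.45 × 0.5% = €285.12.
Line 2 (30.43, Erion, 2,977 liters, €368,403.75):
Base rate for 30.43 is €2.13/liter.
Duty = 2,977 × €2.13 = €6,341.01.
Line 3 (49.62, Ilmark, 1,341 kg, €20,839.14):
Base rate for 49.62 is 23.5%.
Duty = €20,839.14 × 23.5% = €4,897.20.
Line 4 (29.39, Pelica, 2,133 units, €343,093.05):
Base rate for 29.39 is 3.5% + €2.22/unit.
Origin Pelica qualifies under the Cororia–Pelica agreement and 29.39 is covered: preferential rate Free applies instead.
The additional-duty order on 29.39 targets Ilmark, not Pelica; it does not apply.
Duty = €343,093.05 × 0% = €0.00.
Total = €285.12 + €6,341.01 + €4,897.20 + €0.00 = €11,523.33.

€11,523.33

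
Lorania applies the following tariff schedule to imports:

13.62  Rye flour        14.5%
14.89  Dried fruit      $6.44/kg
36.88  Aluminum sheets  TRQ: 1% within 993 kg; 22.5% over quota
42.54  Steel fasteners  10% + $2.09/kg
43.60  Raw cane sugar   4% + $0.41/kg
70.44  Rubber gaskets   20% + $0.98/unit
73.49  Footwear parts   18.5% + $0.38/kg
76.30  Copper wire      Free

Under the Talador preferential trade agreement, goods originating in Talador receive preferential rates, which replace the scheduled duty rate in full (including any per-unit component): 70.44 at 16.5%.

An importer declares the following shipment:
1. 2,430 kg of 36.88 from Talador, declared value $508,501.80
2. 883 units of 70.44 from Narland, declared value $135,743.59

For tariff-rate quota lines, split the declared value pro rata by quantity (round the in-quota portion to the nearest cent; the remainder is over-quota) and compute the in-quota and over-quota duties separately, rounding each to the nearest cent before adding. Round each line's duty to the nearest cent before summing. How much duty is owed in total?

$97,751.00

Line 1 (36.88, Talador, 2,430 kg, $508,501.80):
Code 36.88 is under a tariff-rate quota (threshold 993 kg). In-quota: 993 kg at 1%; over-quota: 1,437 kg at 22.5%.
Pro-rata value split: in-quota = $508,501.80 × 993/2,430 = $207,795.18; over-quota = $508,501.80 − $207,795.18 = $300,706.62.
In-quota duty = $207,795.18 × 1% = $2,077.95. Over-quota duty = $300,706.62 × 22.5% = $67,658.99.
Line duty = $2,077.95 + $67,658.99 = $69,736.94.
Line 2 (70.44, Narland, 883 units, $135,743.59):
Base rate for 70.44 is 20% + $0.98/unit.
70.44 has an FTA preferential rate, but origin Narland is not Talador; base rate stands.
Duty = $135,743.59 × 20% + 883 × $0.98 = $28,014.06.
Total = $69,736.94 + $28,014.06 = $97,751.00.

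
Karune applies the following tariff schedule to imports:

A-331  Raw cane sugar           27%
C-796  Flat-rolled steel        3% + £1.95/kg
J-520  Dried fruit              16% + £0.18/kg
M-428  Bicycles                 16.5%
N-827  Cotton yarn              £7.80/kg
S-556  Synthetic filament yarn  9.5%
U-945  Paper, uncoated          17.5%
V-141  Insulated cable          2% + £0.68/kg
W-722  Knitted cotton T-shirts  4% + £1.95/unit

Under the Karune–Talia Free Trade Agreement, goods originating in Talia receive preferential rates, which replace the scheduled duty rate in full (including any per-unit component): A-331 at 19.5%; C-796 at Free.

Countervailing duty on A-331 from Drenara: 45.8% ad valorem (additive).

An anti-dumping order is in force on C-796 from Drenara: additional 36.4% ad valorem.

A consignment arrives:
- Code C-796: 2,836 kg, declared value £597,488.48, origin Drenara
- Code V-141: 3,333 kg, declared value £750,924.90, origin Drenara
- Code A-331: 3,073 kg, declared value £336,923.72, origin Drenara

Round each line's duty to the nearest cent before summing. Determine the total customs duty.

Line 1 (C-796, Drenara, 2,836 kg, £597,488.48):
Base rate for C-796 is 3% + £1.95/kg.
C-796 has an FTA preferential rate, but origin Drenara is not Talia; base rate stands.
Additional duty on C-796 from Drenara: +36.4%. Applied ad valorem rate: 3% + 36.4% = 39.4%.
Duty = £597,488.48 × 39.4% + 2,836 × £1.95 = £240,940.66.
Line 2 (V-141, Drenara, 3,333 kg, £750,924.90):
Base rate for V-141 is 2% + £0.68/kg.
Duty = £750,924.90 × 2% + 3,333 × £0.68 = £17,284.94.
Line 3 (A-331, Drenara, 3,073 kg, £336,923.72):
Base rate for A-331 is 27%.
A-331 has an FTA preferential rate, but origin Drenara is not Talia; base rate stands.
Additional duty on A-331 from Drenara: +45.8%. Applied ad valorem rate: 27% + 45.8% = 72.8%.
Duty = £336,923.72 × 72.8% = £245,280.47.
Total = £240,940.66 + £17,284.94 + £245,280.47 = £503,506.07.

£503,506.07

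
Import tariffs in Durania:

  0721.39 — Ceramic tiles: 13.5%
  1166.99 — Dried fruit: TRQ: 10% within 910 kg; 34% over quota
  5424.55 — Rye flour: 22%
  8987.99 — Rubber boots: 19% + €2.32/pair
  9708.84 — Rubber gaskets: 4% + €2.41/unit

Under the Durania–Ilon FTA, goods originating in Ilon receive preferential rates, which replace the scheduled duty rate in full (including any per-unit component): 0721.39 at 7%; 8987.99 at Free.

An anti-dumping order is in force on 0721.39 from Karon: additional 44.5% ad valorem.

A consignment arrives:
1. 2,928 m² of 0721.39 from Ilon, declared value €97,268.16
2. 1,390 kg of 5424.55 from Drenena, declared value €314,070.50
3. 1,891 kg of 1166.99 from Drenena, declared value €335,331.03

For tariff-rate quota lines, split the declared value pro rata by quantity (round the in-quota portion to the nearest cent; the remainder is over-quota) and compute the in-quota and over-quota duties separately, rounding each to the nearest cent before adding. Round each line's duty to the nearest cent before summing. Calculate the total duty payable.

Line 1 (0721.39, Ilon, 2,928 m², €97,268.16):
Base rate for 0721.39 is 13.5%.
Origin Ilon qualifies under the Durania–Ilon agreement and 0721.39 is covered: preferential rate 7% applies instead.
The additional-duty order on 0721.39 targets Karon, not Ilon; it does not apply.
Duty = €97,268.16 × 7% = €6,808.77.
Line 2 (5424.55, Drenena, 1,390 kg, €314,070.50):
Base rate for 5424.55 is 22%.
Duty = €314,070.50 × 22% = €69,095.51.
Line 3 (1166.99, Drenena, 1,891 kg, €335,331.03):
Code 1166.99 is under a tariff-rate quota (threshold 910 kg). In-quota: 910 kg at 10%; over-quota: 981 kg at 34%.
Pro-rata value split: in-quota = €335,331.03 × 910/1,891 = €161,370.30; over-quota = €335,331.03 − €161,370.30 = €173,960.73.
In-quota duty = €161,370.30 × 10% = €16,137.03. Over-quota duty = €173,960.73 × 34% = €59,146.65.
Line duty = €16,137.03 + €59,146.65 = €75,283.68.
Total = €6,808.77 + €69,095.51 + €75,283.68 = €151,187.96.

€151,187.96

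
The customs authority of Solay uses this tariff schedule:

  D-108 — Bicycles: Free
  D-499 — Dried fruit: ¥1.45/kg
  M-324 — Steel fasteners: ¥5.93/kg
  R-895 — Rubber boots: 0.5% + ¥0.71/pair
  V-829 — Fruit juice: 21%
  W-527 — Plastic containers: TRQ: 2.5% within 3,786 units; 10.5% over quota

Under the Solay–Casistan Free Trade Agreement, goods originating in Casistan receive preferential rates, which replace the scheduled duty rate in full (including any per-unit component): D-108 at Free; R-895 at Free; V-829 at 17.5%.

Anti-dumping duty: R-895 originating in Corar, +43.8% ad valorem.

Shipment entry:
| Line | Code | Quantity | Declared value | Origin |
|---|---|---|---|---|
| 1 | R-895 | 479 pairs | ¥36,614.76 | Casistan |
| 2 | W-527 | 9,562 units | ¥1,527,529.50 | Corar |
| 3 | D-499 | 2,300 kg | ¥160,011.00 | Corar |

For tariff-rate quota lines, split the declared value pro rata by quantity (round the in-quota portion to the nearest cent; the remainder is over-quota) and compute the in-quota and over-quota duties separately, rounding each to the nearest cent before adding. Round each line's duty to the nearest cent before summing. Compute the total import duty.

¥115,340.52

Line 1 (R-895, Casistan, 479 pairs, ¥36,614.76):
Base rate for R-895 is 0.5% + ¥0.71/pair.
Origin Casistan qualifies under the Solay–Casistan agreement and R-895 is covered: preferential rate Free applies instead.
The additional-duty order on R-895 targets Corar, not Casistan; it does not apply.
Duty = ¥36,614.76 × 0% = ¥0.00.
Line 2 (W-527, Corar, 9,562 units, ¥1,527,529.50):
Code W-527 is under a tariff-rate quota (threshold 3,786 units). In-quota: 3,786 units at 2.5%; over-quota: 5,776 units at 10.5%.
Pro-rata value split: in-quota = ¥1,527,529.50 × 3,786/9,562 = ¥604,813.50; over-quota = ¥1,527,529.50 − ¥604,813.50 = ¥922,716.00.
In-quota duty = ¥604,813.50 × 2.5% = ¥15,120.34. Over-quota duty = ¥922,716.00 × 10.5% = ¥96,885.18.
Line duty = ¥15,120.34 + ¥96,885.18 = ¥112,005.52.
Line 3 (D-499, Corar, 2,300 kg, ¥160,011.00):
Base rate for D-499 is ¥1.45/kg.
Duty = 2,300 × ¥1.45 = ¥3,335.00.
Total = ¥0.00 + ¥112,005.52 + ¥3,335.00 = ¥115,340.52.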